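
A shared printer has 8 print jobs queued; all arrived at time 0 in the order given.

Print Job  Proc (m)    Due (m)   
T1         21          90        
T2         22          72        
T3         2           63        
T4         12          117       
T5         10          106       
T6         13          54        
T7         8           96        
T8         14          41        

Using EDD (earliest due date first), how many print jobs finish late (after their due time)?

0

EDD (increasing due date): T8 T6 T3 T2 T1 T7 T5 T4.
T8: 0→14, due 41, tardiness 0
T6: 14→27, due 54, tardiness 0
T3: 27→29, due 63, tardiness 0
T2: 29→51, due 72, tardiness 0
T1: 51→72, due 90, tardiness 0
T7: 72→80, due 96, tardiness 0
T5: 80→90, due 106, tardiness 0
T4: 90→102, due 117, tardiness 0
Late print jobs: 0.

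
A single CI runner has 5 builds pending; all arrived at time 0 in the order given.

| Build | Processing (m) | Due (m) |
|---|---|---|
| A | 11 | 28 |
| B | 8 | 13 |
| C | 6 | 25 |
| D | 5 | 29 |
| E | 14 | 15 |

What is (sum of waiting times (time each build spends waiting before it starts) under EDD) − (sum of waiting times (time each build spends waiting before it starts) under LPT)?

-14

EDD (increasing due date): B E C A D.
B: waits 0, runs 0→8
E: waits 8, runs 8→22
C: waits 22, runs 22→28
A: waits 28, runs 28→39
D: waits 39, runs 39→44
Sum = 0+8+22+28+39 = 97.
LPT (decreasing processing time): E A B C D.
E: waits 0, runs 0→14
A: waits 14, runs 14→25
B: waits 25, runs 25→33
C: waits 33, runs 33→39
D: waits 39, runs 39→44
Sum = 0+14+25+33+39 = 111.
Difference = 97 − 111 = -14.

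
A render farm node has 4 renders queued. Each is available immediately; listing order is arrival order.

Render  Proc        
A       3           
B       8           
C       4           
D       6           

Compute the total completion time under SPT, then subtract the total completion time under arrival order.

SPT (increasing processing time): A C D B.
A: 0→3
C: 3→7
D: 7→13
B: 13→21
Sum = 3+7+13+21 = 44.
FIFO (arrival order): A B C D.
A: 0→3
B: 3→11
C: 11→15
D: 15→21
Sum = 3+11+15+21 = 50.
Difference = 44 − 50 = -6.

-6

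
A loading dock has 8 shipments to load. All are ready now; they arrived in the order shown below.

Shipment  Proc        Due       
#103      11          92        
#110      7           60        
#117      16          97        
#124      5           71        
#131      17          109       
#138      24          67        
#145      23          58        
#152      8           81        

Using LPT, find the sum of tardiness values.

LPT (decreasing processing time): #138 #145 #131 #117 #103 #152 #110 #124.
#138: 0→24, due 67, tardiness 0
#145: 24→47, due 58, tardiness 0
#131: 47→64, due 109, tardiness 0
#117: 64→80, due 97, tardiness 0
#103: 80→91, due 92, tardiness 0
#152: 91→99, due 81, tardiness 18
#110: 99→106, due 60, tardiness 46
#124: 106→111, due 71, tardiness 40
Sum = 0+0+0+0+0+18+46+40 = 104.

104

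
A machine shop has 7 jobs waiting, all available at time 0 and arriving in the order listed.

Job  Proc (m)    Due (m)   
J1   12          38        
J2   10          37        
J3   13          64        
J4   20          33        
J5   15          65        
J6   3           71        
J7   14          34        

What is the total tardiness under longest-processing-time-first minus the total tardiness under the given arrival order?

32

LPT (decreasing processing time): J4 J5 J7 J3 J1 J2 J6.
J4: 0→20, due 33, tardiness 0
J5: 20→35, due 65, tardiness 0
J7: 35→49, due 34, tardiness 15
J3: 49→62, due 64, tardiness 0
J1: 62→74, due 38, tardiness 36
J2: 74→84, due 37, tardiness 47
J6: 84→87, due 71, tardiness 16
Sum = 0+0+15+0+36+47+16 = 114.
FIFO (arrival order): J1 J2 J3 J4 J5 J6 J7.
J1: 0→12, due 38, tardiness 0
J2: 12→22, due 37, tardiness 0
J3: 22→35, due 64, tardiness 0
J4: 35→55, due 33, tardiness 22
J5: 55→70, due 65, tardiness 5
J6: 70→73, due 71, tardiness 2
J7: 73→87, due 34, tardiness 53
Sum = 0+0+0+22+5+2+53 = 82.
Difference = 114 − 82 = 32.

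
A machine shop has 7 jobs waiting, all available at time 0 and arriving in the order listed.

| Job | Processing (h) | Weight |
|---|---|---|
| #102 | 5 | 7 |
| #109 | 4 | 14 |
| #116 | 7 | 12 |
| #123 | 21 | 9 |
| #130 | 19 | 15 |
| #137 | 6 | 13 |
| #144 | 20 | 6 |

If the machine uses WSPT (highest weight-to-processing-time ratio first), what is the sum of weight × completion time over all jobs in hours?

2209

WSPT (decreasing weight/processing-time ratio): #109 #137 #116 #102 #130 #123 #144.
#109: finishes 4, weight 14, w·C = 56
#137: finishes 10, weight 13, w·C = 130
#116: finishes 17, weight 12, w·C = 204
#102: finishes 22, weight 7, w·C = 154
#130: finishes 41, weight 15, w·C = 615
#123: finishes 62, weight 9, w·C = 558
#144: finishes 82, weight 6, w·C = 492
Sum = 56+130+204+154+615+558+492 = 2209.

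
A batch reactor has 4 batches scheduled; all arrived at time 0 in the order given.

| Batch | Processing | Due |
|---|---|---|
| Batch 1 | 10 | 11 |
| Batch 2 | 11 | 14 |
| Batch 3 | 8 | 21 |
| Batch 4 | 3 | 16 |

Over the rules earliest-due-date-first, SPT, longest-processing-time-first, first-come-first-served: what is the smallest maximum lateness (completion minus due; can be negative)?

EDD (increasing due date): Batch 1 Batch 2 Batch 4 Batch 3.
Batch 1: 0→10, due 11, lateness -1
Batch 2: 10→21, due 14, lateness 7
Batch 4: 21→24, due 16, lateness 8
Batch 3: 24→32, due 21, lateness 11
Maximum = 11.
SPT (increasing processing time): Batch 4 Batch 3 Batch 1 Batch 2.
Batch 4: 0→3, due 16, lateness -13
Batch 3: 3→11, due 21, lateness -10
Batch 1: 11→21, due 11, lateness 10
Batch 2: 21→32, due 14, lateness 18
Maximum = 18.
LPT (decreasing processing time): Batch 2 Batch 1 Batch 3 Batch 4.
Batch 2: 0→11, due 14, lateness -3
Batch 1: 11→21, due 11, lateness 10
Batch 3: 21→29, due 21, lateness 8
Batch 4: 29→32, due 16, lateness 16
Maximum = 16.
FIFO (arrival order): Batch 1 Batch 2 Batch 3 Batch 4.
Batch 1: 0→10, due 11, lateness -1
Batch 2: 10→21, due 14, lateness 7
Batch 3: 21→29, due 21, lateness 8
Batch 4: 29→32, due 16, lateness 16
Maximum = 16.
EDD 11, SPT 18, LPT 16, FIFO 16 → minimum 11.

11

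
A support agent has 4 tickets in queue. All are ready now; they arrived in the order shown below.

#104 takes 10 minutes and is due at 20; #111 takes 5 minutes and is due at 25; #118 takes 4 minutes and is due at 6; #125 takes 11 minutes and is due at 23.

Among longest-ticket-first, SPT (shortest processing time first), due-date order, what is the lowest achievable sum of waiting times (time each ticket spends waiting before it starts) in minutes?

LPT (decreasing processing time): #125 #104 #111 #118.
#125: waits 0, runs 0→11
#104: waits 11, runs 11→21
#111: waits 21, runs 21→26
#118: waits 26, runs 26→30
Sum = 0+11+21+26 = 58.
SPT (increasing processing time): #118 #111 #104 #125.
#118: waits 0, runs 0→4
#111: waits 4, runs 4→9
#104: waits 9, runs 9→19
#125: waits 19, runs 19→30
Sum = 0+4+9+19 = 32.
EDD (increasing due date): #118 #104 #125 #111.
#118: waits 0, runs 0→4
#104: waits 4, runs 4→14
#125: waits 14, runs 14→25
#111: waits 25, runs 25→30
Sum = 0+4+14+25 = 43.
LPT 58, SPT 32, EDD 43 → minimum 32.

32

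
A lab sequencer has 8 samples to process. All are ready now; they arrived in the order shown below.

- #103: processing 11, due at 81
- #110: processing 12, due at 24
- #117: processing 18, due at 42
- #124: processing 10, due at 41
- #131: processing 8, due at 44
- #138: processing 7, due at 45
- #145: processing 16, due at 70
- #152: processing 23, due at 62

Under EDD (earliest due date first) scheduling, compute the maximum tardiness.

24

EDD (increasing due date): #110 #124 #117 #131 #138 #152 #145 #103.
#110: 0→12, due 24, tardiness 0
#124: 12→22, due 41, tardiness 0
#117: 22→40, due 42, tardiness 0
#131: 40→48, due 44, tardiness 4
#138: 48→55, due 45, tardiness 10
#152: 55→78, due 62, tardiness 16
#145: 78→94, due 70, tardiness 24
#103: 94→105, due 81, tardiness 24
Maximum = 24.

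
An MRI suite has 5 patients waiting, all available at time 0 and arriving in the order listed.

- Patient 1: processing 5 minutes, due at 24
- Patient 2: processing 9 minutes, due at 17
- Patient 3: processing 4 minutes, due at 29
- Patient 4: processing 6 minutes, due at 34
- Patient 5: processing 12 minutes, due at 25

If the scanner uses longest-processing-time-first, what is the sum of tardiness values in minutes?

19

LPT (decreasing processing time): Patient 5 Patient 2 Patient 4 Patient 1 Patient 3.
Patient 5: 0→12, due 25, tardiness 0
Patient 2: 12→21, due 17, tardiness 4
Patient 4: 21→27, due 34, tardiness 0
Patient 1: 27→32, due 24, tardiness 8
Patient 3: 32→36, due 29, tardiness 7
Sum = 0+4+0+8+7 = 19.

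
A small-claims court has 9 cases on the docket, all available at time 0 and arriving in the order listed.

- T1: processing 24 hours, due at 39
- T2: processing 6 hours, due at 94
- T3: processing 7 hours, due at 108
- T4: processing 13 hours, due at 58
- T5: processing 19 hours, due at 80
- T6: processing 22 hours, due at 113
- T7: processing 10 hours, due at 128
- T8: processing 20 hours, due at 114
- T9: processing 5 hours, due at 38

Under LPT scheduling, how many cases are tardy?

5

LPT (decreasing processing time): T1 T6 T8 T5 T4 T7 T3 T2 T9.
T1: 0→24, due 39, tardiness 0
T6: 24→46, due 113, tardiness 0
T8: 46→66, due 114, tardiness 0
T5: 66→85, due 80, tardiness 5
T4: 85→98, due 58, tardiness 40
T7: 98→108, due 128, tardiness 0
T3: 108→115, due 108, tardiness 7
T2: 115→121, due 94, tardiness 27
T9: 121→126, due 38, tardiness 88
Late cases: 5.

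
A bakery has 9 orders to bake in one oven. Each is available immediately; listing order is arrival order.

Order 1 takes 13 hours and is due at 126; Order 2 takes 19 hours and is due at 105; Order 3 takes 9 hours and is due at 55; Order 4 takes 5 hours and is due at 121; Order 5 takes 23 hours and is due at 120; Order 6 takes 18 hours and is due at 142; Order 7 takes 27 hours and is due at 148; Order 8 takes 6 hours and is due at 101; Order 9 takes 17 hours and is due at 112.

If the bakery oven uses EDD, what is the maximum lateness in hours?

EDD (increasing due date): Order 3 Order 8 Order 2 Order 9 Order 5 Order 4 Order 1 Order 6 Order 7.
Order 3: 0→9, due 55, lateness -46
Order 8: 9→15, due 101, lateness -86
Order 2: 15→34, due 105, lateness -71
Order 9: 34→51, due 112, lateness -61
Order 5: 51→74, due 120, lateness -46
Order 4: 74→79, due 121, lateness -42
Order 1: 79→92, due 126, lateness -34
Order 6: 92→110, due 142, lateness -32
Order 7: 110→137, due 148, lateness -11
Maximum = -11.

-11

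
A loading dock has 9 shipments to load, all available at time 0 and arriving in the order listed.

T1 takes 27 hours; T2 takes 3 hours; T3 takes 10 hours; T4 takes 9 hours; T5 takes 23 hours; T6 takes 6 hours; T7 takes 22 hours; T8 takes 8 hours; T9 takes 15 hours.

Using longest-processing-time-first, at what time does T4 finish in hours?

106

LPT (decreasing processing time): T1 T5 T7 T9 T3 T4 T8 T6 T2.
T1: 0→27
T5: 27→50
T7: 50→72
T9: 72→87
T3: 87→97
T4: 97→106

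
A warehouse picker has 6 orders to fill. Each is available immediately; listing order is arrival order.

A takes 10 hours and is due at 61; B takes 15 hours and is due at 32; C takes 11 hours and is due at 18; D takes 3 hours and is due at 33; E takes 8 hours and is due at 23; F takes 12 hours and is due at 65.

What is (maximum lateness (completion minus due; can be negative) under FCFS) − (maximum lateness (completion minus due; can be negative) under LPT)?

-9

FIFO (arrival order): A B C D E F.
A: 0→10, due 61, lateness -51
B: 10→25, due 32, lateness -7
C: 25→36, due 18, lateness 18
D: 36→39, due 33, lateness 6
E: 39→47, due 23, lateness 24
F: 47→59, due 65, lateness -6
Maximum = 24.
LPT (decreasing processing time): B F C A E D.
B: 0→15, due 32, lateness -17
F: 15→27, due 65, lateness -38
C: 27→38, due 18, lateness 20
A: 38→48, due 61, lateness -13
E: 48→56, due 23, lateness 33
D: 56→59, due 33, lateness 26
Maximum = 33.
Difference = 24 − 33 = -9.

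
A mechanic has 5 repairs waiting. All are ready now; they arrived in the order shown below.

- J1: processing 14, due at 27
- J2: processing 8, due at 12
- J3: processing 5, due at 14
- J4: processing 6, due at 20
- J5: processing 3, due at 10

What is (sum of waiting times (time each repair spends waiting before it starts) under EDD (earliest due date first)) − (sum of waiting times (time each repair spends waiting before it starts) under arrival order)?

EDD (increasing due date): J5 J2 J3 J4 J1.
J5: waits 0, runs 0→3
J2: waits 3, runs 3→11
J3: waits 11, runs 11→16
J4: waits 16, runs 16→22
J1: waits 22, runs 22→36
Sum = 0+3+11+16+22 = 52.
FIFO (arrival order): J1 J2 J3 J4 J5.
J1: waits 0, runs 0→14
J2: waits 14, runs 14→22
J3: waits 22, runs 22→27
J4: waits 27, runs 27→33
J5: waits 33, runs 33→36
Sum = 0+14+22+27+33 = 96.
Difference = 52 − 96 = -44.

-44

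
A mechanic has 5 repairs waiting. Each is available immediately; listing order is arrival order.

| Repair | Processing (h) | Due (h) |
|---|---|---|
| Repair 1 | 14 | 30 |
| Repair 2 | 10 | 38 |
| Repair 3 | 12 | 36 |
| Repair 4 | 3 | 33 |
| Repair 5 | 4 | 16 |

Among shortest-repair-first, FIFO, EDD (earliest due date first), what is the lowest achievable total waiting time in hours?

SPT (increasing processing time): Repair 4 Repair 5 Repair 2 Repair 3 Repair 1.
Repair 4: waits 0, runs 0→3
Repair 5: waits 3, runs 3→7
Repair 2: waits 7, runs 7→17
Repair 3: waits 17, runs 17→29
Repair 1: waits 29, runs 29→43
Sum = 0+3+7+17+29 = 56.
FIFO (arrival order): Repair 1 Repair 2 Repair 3 Repair 4 Repair 5.
Repair 1: waits 0, runs 0→14
Repair 2: waits 14, runs 14→24
Repair 3: waits 24, runs 24→36
Repair 4: waits 36, runs 36→39
Repair 5: waits 39, runs 39→43
Sum = 0+14+24+36+39 = 113.
EDD (increasing due date): Repair 5 Repair 1 Repair 4 Repair 3 Repair 2.
Repair 5: waits 0, runs 0→4
Repair 1: waits 4, runs 4→18
Repair 4: waits 18, runs 18→21
Repair 3: waits 21, runs 21→33
Repair 2: waits 33, runs 33→43
Sum = 0+4+18+21+33 = 76.
SPT 56, FIFO 113, EDD 76 → minimum 56.

56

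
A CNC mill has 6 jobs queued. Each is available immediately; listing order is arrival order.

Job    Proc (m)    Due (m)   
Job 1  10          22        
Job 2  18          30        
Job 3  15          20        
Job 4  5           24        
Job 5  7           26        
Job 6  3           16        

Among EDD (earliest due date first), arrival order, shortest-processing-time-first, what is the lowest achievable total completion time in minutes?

EDD (increasing due date): Job 6 Job 3 Job 1 Job 4 Job 5 Job 2.
Job 6: 0→3
Job 3: 3→18
Job 1: 18→28
Job 4: 28→33
Job 5: 33→40
Job 2: 40→58
Sum = 3+18+28+33+40+58 = 180.
FIFO (arrival order): Job 1 Job 2 Job 3 Job 4 Job 5 Job 6.
Job 1: 0→10
Job 2: 10→28
Job 3: 28→43
Job 4: 43→48
Job 5: 48→55
Job 6: 55→58
Sum = 10+28+43+48+55+58 = 242.
SPT (increasing processing time): Job 6 Job 4 Job 5 Job 1 Job 3 Job 2.
Job 6: 0→3
Job 4: 3→8
Job 5: 8→15
Job 1: 15→25
Job 3: 25→40
Job 2: 40→58
Sum = 3+8+15+25+40+58 = 149.
EDD 180, FIFO 242, SPT 149 → minimum 149.

149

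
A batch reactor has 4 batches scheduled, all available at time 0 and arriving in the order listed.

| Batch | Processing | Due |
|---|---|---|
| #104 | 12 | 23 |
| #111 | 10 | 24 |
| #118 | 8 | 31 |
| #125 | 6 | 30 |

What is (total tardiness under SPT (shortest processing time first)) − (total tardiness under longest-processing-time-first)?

7

SPT (increasing processing time): #125 #118 #111 #104.
#125: 0→6, due 30, tardiness 0
#118: 6→14, due 31, tardiness 0
#111: 14→24, due 24, tardiness 0
#104: 24→36, due 23, tardiness 13
Sum = 0+0+0+13 = 13.
LPT (decreasing processing time): #104 #111 #118 #125.
#104: 0→12, due 23, tardiness 0
#111: 12→22, due 24, tardiness 0
#118: 22→30, due 31, tardiness 0
#125: 30→36, due 30, tardiness 6
Sum = 0+0+0+6 = 6.
Difference = 13 − 6 = 7.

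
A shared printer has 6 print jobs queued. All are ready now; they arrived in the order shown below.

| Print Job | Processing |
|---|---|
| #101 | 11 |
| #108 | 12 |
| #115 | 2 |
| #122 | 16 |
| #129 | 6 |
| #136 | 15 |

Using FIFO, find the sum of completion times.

FIFO (arrival order): #101 #108 #115 #122 #129 #136.
#101: 0→11
#108: 11→23
#115: 23→25
#122: 25→41
#129: 41→47
#136: 47→62
Sum = 11+23+25+41+47+62 = 209.

209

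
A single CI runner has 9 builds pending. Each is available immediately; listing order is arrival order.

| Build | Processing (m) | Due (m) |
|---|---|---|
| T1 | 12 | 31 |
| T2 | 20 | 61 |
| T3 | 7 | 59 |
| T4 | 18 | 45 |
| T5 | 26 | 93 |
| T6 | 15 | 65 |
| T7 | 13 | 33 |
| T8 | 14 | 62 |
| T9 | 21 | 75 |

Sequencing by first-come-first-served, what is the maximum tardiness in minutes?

78

FIFO (arrival order): T1 T2 T3 T4 T5 T6 T7 T8 T9.
T1: 0→12, due 31, tardiness 0
T2: 12→32, due 61, tardiness 0
T3: 32→39, due 59, tardiness 0
T4: 39→57, due 45, tardiness 12
T5: 57→83, due 93, tardiness 0
T6: 83→98, due 65, tardiness 33
T7: 98→111, due 33, tardiness 78
T8: 111→125, due 62, tardiness 63
T9: 125→146, due 75, tardiness 71
Maximum = 78.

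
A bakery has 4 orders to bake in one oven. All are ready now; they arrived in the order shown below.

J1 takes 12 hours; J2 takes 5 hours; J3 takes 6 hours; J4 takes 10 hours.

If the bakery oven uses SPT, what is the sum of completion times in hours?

SPT (increasing processing time): J2 J3 J4 J1.
J2: 0→5
J3: 5→11
J4: 11→21
J1: 21→33
Sum = 5+11+21+33 = 70.

70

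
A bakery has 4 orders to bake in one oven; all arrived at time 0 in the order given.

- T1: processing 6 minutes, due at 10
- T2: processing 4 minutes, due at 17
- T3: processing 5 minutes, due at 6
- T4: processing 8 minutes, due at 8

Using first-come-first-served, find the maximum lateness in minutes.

15

FIFO (arrival order): T1 T2 T3 T4.
T1: 0→6, due 10, lateness -4
T2: 6→10, due 17, lateness -7
T3: 10→15, due 6, lateness 9
T4: 15→23, due 8, lateness 15
Maximum = 15.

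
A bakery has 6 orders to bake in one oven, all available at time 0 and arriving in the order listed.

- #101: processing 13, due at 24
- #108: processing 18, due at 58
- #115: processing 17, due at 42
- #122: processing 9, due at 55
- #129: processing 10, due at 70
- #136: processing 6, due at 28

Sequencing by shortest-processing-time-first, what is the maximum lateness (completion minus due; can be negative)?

15

SPT (increasing processing time): #136 #122 #129 #101 #115 #108.
#136: 0→6, due 28, lateness -22
#122: 6→15, due 55, lateness -40
#129: 15→25, due 70, lateness -45
#101: 25→38, due 24, lateness 14
#115: 38→55, due 42, lateness 13
#108: 55→73, due 58, lateness 15
Maximum = 15.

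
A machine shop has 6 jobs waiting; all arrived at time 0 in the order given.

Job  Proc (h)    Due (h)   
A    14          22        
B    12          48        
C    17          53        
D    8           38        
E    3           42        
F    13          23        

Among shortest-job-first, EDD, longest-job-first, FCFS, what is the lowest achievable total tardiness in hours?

SPT (increasing processing time): E D B F A C.
E: 0→3, due 42, tardiness 0
D: 3→11, due 38, tardiness 0
B: 11→23, due 48, tardiness 0
F: 23→36, due 23, tardiness 13
A: 36→50, due 22, tardiness 28
C: 50→67, due 53, tardiness 14
Sum = 0+0+0+13+28+14 = 55.
EDD (increasing due date): A F D E B C.
A: 0→14, due 22, tardiness 0
F: 14→27, due 23, tardiness 4
D: 27→35, due 38, tardiness 0
E: 35→38, due 42, tardiness 0
B: 38→50, due 48, tardiness 2
C: 50→67, due 53, tardiness 14
Sum = 0+4+0+0+2+14 = 20.
LPT (decreasing processing time): C A F B D E.
C: 0→17, due 53, tardiness 0
A: 17→31, due 22, tardiness 9
F: 31→44, due 23, tardiness 21
B: 44→56, due 48, tardiness 8
D: 56→64, due 38, tardiness 26
E: 64→67, due 42, tardiness 25
Sum = 0+9+21+8+26+25 = 89.
FIFO (arrival order): A B C D E F.
A: 0→14, due 22, tardiness 0
B: 14→26, due 48, tardiness 0
C: 26→43, due 53, tardiness 0
D: 43→51, due 38, tardiness 13
E: 51→54, due 42, tardiness 12
F: 54→67, due 23, tardiness 44
Sum = 0+0+0+13+12+44 = 69.
SPT 55, EDD 20, LPT 89, FIFO 69 → minimum 20.

20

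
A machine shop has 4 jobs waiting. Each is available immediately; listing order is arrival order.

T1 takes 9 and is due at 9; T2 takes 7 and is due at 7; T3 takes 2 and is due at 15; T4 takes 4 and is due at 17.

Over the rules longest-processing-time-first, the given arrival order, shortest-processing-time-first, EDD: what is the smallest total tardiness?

15

LPT (decreasing processing time): T1 T2 T4 T3.
T1: 0→9, due 9, tardiness 0
T2: 9→16, due 7, tardiness 9
T4: 16→20, due 17, tardiness 3
T3: 20→22, due 15, tardiness 7
Sum = 0+9+3+7 = 19.
FIFO (arrival order): T1 T2 T3 T4.
T1: 0→9, due 9, tardiness 0
T2: 9→16, due 7, tardiness 9
T3: 16→18, due 15, tardiness 3
T4: 18→22, due 17, tardiness 5
Sum = 0+9+3+5 = 17.
SPT (increasing processing time): T3 T4 T2 T1.
T3: 0→2, due 15, tardiness 0
T4: 2→6, due 17, tardiness 0
T2: 6→13, due 7, tardiness 6
T1: 13→22, due 9, tardiness 13
Sum = 0+0+6+13 = 19.
EDD (increasing due date): T2 T1 T3 T4.
T2: 0→7, due 7, tardiness 0
T1: 7→16, due 9, tardiness 7
T3: 16→18, due 15, tardiness 3
T4: 18→22, due 17, tardiness 5
Sum = 0+7+3+5 = 15.
LPT 19, FIFO 17, SPT 19, EDD 15 → minimum 15.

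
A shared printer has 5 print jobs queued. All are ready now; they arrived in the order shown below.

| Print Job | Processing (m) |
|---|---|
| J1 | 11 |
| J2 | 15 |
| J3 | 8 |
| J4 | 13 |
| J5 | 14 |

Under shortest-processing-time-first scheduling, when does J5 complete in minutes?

SPT (increasing processing time): J3 J1 J4 J5 J2.
J3: 0→8
J1: 8→19
J4: 19→32
J5: 32→46

46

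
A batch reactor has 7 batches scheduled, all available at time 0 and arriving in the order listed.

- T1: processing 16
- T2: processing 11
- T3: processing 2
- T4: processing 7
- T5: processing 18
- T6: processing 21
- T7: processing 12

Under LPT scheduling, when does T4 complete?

85

LPT (decreasing processing time): T6 T5 T1 T7 T2 T4 T3.
T6: 0→21
T5: 21→39
T1: 39→55
T7: 55→67
T2: 67→78
T4: 78→85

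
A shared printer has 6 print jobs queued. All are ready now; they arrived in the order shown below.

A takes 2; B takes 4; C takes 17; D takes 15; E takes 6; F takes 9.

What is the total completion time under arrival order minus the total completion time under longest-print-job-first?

FIFO (arrival order): A B C D E F.
A: 0→2
B: 2→6
C: 6→23
D: 23→38
E: 38→44
F: 44→53
Sum = 2+6+23+38+44+53 = 166.
LPT (decreasing processing time): C D F E B A.
C: 0→17
D: 17→32
F: 32→41
E: 41→47
B: 47→51
A: 51→53
Sum = 17+32+41+47+51+53 = 241.
Difference = 166 − 241 = -75.

-75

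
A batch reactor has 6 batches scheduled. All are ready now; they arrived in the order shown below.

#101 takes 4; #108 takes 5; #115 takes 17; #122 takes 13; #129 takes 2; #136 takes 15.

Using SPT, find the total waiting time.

82

SPT (increasing processing time): #129 #101 #108 #122 #136 #115.
#129: waits 0, runs 0→2
#101: waits 2, runs 2→6
#108: waits 6, runs 6→11
#122: waits 11, runs 11→24
#136: waits 24, runs 24→39
#115: waits 39, runs 39→56
Sum = 0+2+6+11+24+39 = 82.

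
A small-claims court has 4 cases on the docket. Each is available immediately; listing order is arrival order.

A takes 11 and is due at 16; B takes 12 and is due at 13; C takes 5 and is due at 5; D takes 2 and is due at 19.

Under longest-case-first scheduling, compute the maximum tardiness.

23

LPT (decreasing processing time): B A C D.
B: 0→12, due 13, tardiness 0
A: 12→23, due 16, tardiness 7
C: 23→28, due 5, tardiness 23
D: 28→30, due 19, tardiness 11
Maximum = 23.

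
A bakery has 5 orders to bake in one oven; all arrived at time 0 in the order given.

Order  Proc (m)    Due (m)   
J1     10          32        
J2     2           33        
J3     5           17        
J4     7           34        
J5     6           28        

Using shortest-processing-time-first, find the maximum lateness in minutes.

SPT (increasing processing time): J2 J3 J5 J4 J1.
J2: 0→2, due 33, lateness -31
J3: 2→7, due 17, lateness -10
J5: 7→13, due 28, lateness -15
J4: 13→20, due 34, lateness -14
J1: 20→30, due 32, lateness -2
Maximum = -2.

-2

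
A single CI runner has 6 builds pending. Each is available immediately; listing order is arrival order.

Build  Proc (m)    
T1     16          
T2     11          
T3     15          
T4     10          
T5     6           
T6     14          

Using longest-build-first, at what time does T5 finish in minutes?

LPT (decreasing processing time): T1 T3 T6 T2 T4 T5.
T1: 0→16
T3: 16→31
T6: 31→45
T2: 45→56
T4: 56→66
T5: 66→72

72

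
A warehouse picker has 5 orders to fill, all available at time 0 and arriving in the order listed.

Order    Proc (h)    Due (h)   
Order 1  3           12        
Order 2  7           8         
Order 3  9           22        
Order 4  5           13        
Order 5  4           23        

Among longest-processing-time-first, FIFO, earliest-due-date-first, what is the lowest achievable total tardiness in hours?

LPT (decreasing processing time): Order 3 Order 2 Order 4 Order 5 Order 1.
Order 3: 0→9, due 22, tardiness 0
Order 2: 9→16, due 8, tardiness 8
Order 4: 16→21, due 13, tardiness 8
Order 5: 21→25, due 23, tardiness 2
Order 1: 25→28, due 12, tardiness 16
Sum = 0+8+8+2+16 = 34.
FIFO (arrival order): Order 1 Order 2 Order 3 Order 4 Order 5.
Order 1: 0→3, due 12, tardiness 0
Order 2: 3→10, due 8, tardiness 2
Order 3: 10→19, due 22, tardiness 0
Order 4: 19→24, due 13, tardiness 11
Order 5: 24→28, due 23, tardiness 5
Sum = 0+2+0+11+5 = 18.
EDD (increasing due date): Order 2 Order 1 Order 4 Order 3 Order 5.
Order 2: 0→7, due 8, tardiness 0
Order 1: 7→10, due 12, tardiness 0
Order 4: 10→15, due 13, tardiness 2
Order 3: 15→24, due 22, tardiness 2
Order 5: 24→28, due 23, tardiness 5
Sum = 0+0+2+2+5 = 9.
LPT 34, FIFO 18, EDD 9 → minimum 9.

9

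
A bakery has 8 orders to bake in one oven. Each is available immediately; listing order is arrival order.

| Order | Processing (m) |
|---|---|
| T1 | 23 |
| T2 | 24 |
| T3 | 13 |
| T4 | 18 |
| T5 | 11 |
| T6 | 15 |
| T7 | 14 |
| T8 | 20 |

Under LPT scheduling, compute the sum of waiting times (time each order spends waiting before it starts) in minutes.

LPT (decreasing processing time): T2 T1 T8 T4 T6 T7 T3 T5.
T2: waits 0, runs 0→24
T1: waits 24, runs 24→47
T8: waits 47, runs 47→67
T4: waits 67, runs 67→85
T6: waits 85, runs 85→100
T7: waits 100, runs 100→114
T3: waits 114, runs 114→127
T5: waits 127, runs 127→138
Sum = 0+24+47+67+85+100+114+127 = 564.

564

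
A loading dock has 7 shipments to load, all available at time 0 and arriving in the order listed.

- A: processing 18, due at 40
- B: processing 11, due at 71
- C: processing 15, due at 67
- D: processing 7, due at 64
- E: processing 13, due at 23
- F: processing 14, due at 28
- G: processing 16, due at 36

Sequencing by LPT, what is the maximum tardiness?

LPT (decreasing processing time): A G C F E B D.
A: 0→18, due 40, tardiness 0
G: 18→34, due 36, tardiness 0
C: 34→49, due 67, tardiness 0
F: 49→63, due 28, tardiness 35
E: 63→76, due 23, tardiness 53
B: 76→87, due 71, tardiness 16
D: 87→94, due 64, tardiness 30
Maximum = 53.

53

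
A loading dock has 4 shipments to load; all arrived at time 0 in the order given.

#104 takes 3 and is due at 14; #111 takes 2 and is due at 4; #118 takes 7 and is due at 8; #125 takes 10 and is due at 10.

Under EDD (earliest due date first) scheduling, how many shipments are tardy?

EDD (increasing due date): #111 #118 #125 #104.
#111: 0→2, due 4, tardiness 0
#118: 2→9, due 8, tardiness 1
#125: 9→19, due 10, tardiness 9
#104: 19→22, due 14, tardiness 8
Late shipments: 3.

3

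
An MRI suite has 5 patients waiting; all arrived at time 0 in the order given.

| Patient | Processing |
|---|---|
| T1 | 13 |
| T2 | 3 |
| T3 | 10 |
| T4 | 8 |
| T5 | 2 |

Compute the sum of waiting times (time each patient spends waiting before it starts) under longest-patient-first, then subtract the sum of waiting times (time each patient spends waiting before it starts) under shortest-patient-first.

58

LPT (decreasing processing time): T1 T3 T4 T2 T5.
T1: waits 0, runs 0→13
T3: waits 13, runs 13→23
T4: waits 23, runs 23→31
T2: waits 31, runs 31→34
T5: waits 34, runs 34→36
Sum = 0+13+23+31+34 = 101.
SPT (increasing processing time): T5 T2 T4 T3 T1.
T5: waits 0, runs 0→2
T2: waits 2, runs 2→5
T4: waits 5, runs 5→13
T3: waits 13, runs 13→23
T1: waits 23, runs 23→36
Sum = 0+2+5+13+23 = 43.
Difference = 101 − 43 = 58.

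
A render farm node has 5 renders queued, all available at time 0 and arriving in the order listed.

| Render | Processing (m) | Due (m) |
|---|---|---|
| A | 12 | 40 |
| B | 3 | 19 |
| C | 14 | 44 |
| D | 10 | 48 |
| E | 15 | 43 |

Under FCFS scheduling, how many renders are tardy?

FIFO (arrival order): A B C D E.
A: 0→12, due 40, tardiness 0
B: 12→15, due 19, tardiness 0
C: 15→29, due 44, tardiness 0
D: 29→39, due 48, tardiness 0
E: 39→54, due 43, tardiness 11
Late renders: 1.

1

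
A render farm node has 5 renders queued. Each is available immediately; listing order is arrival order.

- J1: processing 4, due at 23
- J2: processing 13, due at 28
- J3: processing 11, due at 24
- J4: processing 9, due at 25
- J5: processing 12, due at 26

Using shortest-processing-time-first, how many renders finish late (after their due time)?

2

SPT (increasing processing time): J1 J4 J3 J5 J2.
J1: 0→4, due 23, tardiness 0
J4: 4→13, due 25, tardiness 0
J3: 13→24, due 24, tardiness 0
J5: 24→36, due 26, tardiness 10
J2: 36→49, due 28, tardiness 21
Late renders: 2.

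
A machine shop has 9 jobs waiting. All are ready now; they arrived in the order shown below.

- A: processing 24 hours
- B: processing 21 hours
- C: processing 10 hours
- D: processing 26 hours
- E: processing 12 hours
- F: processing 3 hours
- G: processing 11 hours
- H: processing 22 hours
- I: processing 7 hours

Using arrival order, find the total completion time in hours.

FIFO (arrival order): A B C D E F G H I.
A: 0→24
B: 24→45
C: 45→55
D: 55→81
E: 81→93
F: 93→96
G: 96→107
H: 107→129
I: 129→136
Sum = 24+45+55+81+93+96+107+129+136 = 766.

766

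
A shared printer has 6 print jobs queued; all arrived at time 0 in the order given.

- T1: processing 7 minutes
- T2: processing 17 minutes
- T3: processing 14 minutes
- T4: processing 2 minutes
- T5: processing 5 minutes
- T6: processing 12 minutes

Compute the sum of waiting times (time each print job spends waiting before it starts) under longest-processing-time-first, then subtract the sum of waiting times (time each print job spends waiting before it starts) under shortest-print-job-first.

107

LPT (decreasing processing time): T2 T3 T6 T1 T5 T4.
T2: waits 0, runs 0→17
T3: waits 17, runs 17→31
T6: waits 31, runs 31→43
T1: waits 43, runs 43→50
T5: waits 50, runs 50→55
T4: waits 55, runs 55→57
Sum = 0+17+31+43+50+55 = 196.
SPT (increasing processing time): T4 T5 T1 T6 T3 T2.
T4: waits 0, runs 0→2
T5: waits 2, runs 2→7
T1: waits 7, runs 7→14
T6: waits 14, runs 14→26
T3: waits 26, runs 26→40
T2: waits 40, runs 40→57
Sum = 0+2+7+14+26+40 = 89.
Difference = 196 − 89 = 107.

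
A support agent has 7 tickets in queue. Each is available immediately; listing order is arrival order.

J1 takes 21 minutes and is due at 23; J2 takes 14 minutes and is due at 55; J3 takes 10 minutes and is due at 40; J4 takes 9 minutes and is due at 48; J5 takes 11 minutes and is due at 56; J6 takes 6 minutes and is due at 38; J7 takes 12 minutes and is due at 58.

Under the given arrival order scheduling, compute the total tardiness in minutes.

FIFO (arrival order): J1 J2 J3 J4 J5 J6 J7.
J1: 0→21, due 23, tardiness 0
J2: 21→35, due 55, tardiness 0
J3: 35→45, due 40, tardiness 5
J4: 45→54, due 48, tardiness 6
J5: 54→65, due 56, tardiness 9
J6: 65→71, due 38, tardiness 33
J7: 71→83, due 58, tardiness 25
Sum = 0+0+5+6+9+33+25 = 78.

78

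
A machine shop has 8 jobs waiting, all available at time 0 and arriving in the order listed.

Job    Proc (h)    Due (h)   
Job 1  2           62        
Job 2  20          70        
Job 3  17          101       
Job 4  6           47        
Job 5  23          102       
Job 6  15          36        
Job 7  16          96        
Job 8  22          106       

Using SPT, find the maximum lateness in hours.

SPT (increasing processing time): Job 1 Job 4 Job 6 Job 7 Job 3 Job 2 Job 8 Job 5.
Job 1: 0→2, due 62, lateness -60
Job 4: 2→8, due 47, lateness -39
Job 6: 8→23, due 36, lateness -13
Job 7: 23→39, due 96, lateness -57
Job 3: 39→56, due 101, lateness -45
Job 2: 56→76, due 70, lateness 6
Job 8: 76→98, due 106, lateness -8
Job 5: 98→121, due 102, lateness 19
Maximum = 19.

19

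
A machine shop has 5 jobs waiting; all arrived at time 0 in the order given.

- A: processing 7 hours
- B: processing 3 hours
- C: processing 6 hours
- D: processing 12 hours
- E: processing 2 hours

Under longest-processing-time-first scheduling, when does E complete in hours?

LPT (decreasing processing time): D A C B E.
D: 0→12
A: 12→19
C: 19→25
B: 25→28
E: 28→30

30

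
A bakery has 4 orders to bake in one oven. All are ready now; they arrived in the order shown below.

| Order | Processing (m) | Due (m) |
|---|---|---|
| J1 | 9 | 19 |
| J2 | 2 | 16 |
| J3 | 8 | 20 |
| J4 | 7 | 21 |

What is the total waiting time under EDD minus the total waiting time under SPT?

EDD (increasing due date): J2 J1 J3 J4.
J2: waits 0, runs 0→2
J1: waits 2, runs 2→11
J3: waits 11, runs 11→19
J4: waits 19, runs 19→26
Sum = 0+2+11+19 = 32.
SPT (increasing processing time): J2 J4 J3 J1.
J2: waits 0, runs 0→2
J4: waits 2, runs 2→9
J3: waits 9, runs 9→17
J1: waits 17, runs 17→26
Sum = 0+2+9+17 = 28.
Difference = 32 − 28 = 4.

4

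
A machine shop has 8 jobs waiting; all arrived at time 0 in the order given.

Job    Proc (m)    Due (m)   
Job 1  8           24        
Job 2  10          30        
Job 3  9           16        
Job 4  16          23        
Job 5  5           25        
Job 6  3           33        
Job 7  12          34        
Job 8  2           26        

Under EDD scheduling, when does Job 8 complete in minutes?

40

EDD (increasing due date): Job 3 Job 4 Job 1 Job 5 Job 8 Job 2 Job 6 Job 7.
Job 3: 0→9
Job 4: 9→25
Job 1: 25→33
Job 5: 33→38
Job 8: 38→40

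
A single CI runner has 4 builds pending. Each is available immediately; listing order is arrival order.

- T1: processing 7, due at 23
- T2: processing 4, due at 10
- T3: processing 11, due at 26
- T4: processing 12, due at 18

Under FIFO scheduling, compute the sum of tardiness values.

17

FIFO (arrival order): T1 T2 T3 T4.
T1: 0→7, due 23, tardiness 0
T2: 7→11, due 10, tardiness 1
T3: 11→22, due 26, tardiness 0
T4: 22→34, due 18, tardiness 16
Sum = 0+1+0+16 = 17.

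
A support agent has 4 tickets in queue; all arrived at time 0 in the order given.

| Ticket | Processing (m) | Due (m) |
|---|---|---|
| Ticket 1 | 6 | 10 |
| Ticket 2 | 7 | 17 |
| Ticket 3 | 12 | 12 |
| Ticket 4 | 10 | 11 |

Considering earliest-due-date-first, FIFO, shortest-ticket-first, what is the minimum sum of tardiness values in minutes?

35

EDD (increasing due date): Ticket 1 Ticket 4 Ticket 3 Ticket 2.
Ticket 1: 0→6, due 10, tardiness 0
Ticket 4: 6→16, due 11, tardiness 5
Ticket 3: 16→28, due 12, tardiness 16
Ticket 2: 28→35, due 17, tardiness 18
Sum = 0+5+16+18 = 39.
FIFO (arrival order): Ticket 1 Ticket 2 Ticket 3 Ticket 4.
Ticket 1: 0→6, due 10, tardiness 0
Ticket 2: 6→13, due 17, tardiness 0
Ticket 3: 13→25, due 12, tardiness 13
Ticket 4: 25→35, due 11, tardiness 24
Sum = 0+0+13+24 = 37.
SPT (increasing processing time): Ticket 1 Ticket 2 Ticket 4 Ticket 3.
Ticket 1: 0→6, due 10, tardiness 0
Ticket 2: 6→13, due 17, tardiness 0
Ticket 4: 13→23, due 11, tardiness 12
Ticket 3: 23→35, due 12, tardiness 23
Sum = 0+0+12+23 = 35.
EDD 39, FIFO 37, SPT 35 → minimum 35.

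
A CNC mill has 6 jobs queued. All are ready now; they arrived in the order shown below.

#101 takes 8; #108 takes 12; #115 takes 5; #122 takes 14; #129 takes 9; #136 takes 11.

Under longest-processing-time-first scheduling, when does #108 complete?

LPT (decreasing processing time): #122 #108 #136 #129 #101 #115.
#122: 0→14
#108: 14→26

26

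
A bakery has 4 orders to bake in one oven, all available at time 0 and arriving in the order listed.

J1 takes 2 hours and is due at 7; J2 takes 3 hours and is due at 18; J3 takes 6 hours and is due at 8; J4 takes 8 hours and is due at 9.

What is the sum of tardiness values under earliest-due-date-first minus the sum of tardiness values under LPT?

EDD (increasing due date): J1 J3 J4 J2.
J1: 0→2, due 7, tardiness 0
J3: 2→8, due 8, tardiness 0
J4: 8→16, due 9, tardiness 7
J2: 16→19, due 18, tardiness 1
Sum = 0+0+7+1 = 8.
LPT (decreasing processing time): J4 J3 J2 J1.
J4: 0→8, due 9, tardiness 0
J3: 8→14, due 8, tardiness 6
J2: 14→17, due 18, tardiness 0
J1: 17→19, due 7, tardiness 12
Sum = 0+6+0+12 = 18.
Difference = 8 − 18 = -10.

-10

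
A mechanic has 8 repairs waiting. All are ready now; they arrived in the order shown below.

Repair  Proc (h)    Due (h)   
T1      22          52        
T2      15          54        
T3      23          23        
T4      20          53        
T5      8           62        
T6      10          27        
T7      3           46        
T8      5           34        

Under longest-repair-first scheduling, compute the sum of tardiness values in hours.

266

LPT (decreasing processing time): T3 T1 T4 T2 T6 T5 T8 T7.
T3: 0→23, due 23, tardiness 0
T1: 23→45, due 52, tardiness 0
T4: 45→65, due 53, tardiness 12
T2: 65→80, due 54, tardiness 26
T6: 80→90, due 27, tardiness 63
T5: 90→98, due 62, tardiness 36
T8: 98→103, due 34, tardiness 69
T7: 103→106, due 46, tardiness 60
Sum = 0+0+12+26+63+36+69+60 = 266.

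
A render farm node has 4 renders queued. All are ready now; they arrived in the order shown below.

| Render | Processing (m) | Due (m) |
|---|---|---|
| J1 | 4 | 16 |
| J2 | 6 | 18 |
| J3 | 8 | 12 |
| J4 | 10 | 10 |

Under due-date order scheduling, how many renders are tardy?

3

EDD (increasing due date): J4 J3 J1 J2.
J4: 0→10, due 10, tardiness 0
J3: 10→18, due 12, tardiness 6
J1: 18→22, due 16, tardiness 6
J2: 22→28, due 18, tardiness 10
Late renders: 3.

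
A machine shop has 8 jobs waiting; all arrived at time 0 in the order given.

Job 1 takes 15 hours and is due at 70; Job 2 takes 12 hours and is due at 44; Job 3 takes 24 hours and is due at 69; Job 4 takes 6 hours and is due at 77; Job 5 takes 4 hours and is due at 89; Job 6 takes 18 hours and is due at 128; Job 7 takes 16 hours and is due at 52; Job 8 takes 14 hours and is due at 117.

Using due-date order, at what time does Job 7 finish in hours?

EDD (increasing due date): Job 2 Job 7 Job 3 Job 1 Job 4 Job 5 Job 8 Job 6.
Job 2: 0→12
Job 7: 12→28

28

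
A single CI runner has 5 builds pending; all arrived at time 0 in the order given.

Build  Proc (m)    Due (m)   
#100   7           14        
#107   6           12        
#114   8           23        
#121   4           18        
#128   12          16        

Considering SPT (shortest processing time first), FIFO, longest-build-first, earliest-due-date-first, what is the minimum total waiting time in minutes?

56

SPT (increasing processing time): #121 #107 #100 #114 #128.
#121: waits 0, runs 0→4
#107: waits 4, runs 4→10
#100: waits 10, runs 10→17
#114: waits 17, runs 17→25
#128: waits 25, runs 25→37
Sum = 0+4+10+17+25 = 56.
FIFO (arrival order): #100 #107 #114 #121 #128.
#100: waits 0, runs 0→7
#107: waits 7, runs 7→13
#114: waits 13, runs 13→21
#121: waits 21, runs 21→25
#128: waits 25, runs 25→37
Sum = 0+7+13+21+25 = 66.
LPT (decreasing processing time): #128 #114 #100 #107 #121.
#128: waits 0, runs 0→12
#114: waits 12, runs 12→20
#100: waits 20, runs 20→27
#107: waits 27, runs 27→33
#121: waits 33, runs 33→37
Sum = 0+12+20+27+33 = 92.
EDD (increasing due date): #107 #100 #128 #121 #114.
#107: waits 0, runs 0→6
#100: waits 6, runs 6→13
#128: waits 13, runs 13→25
#121: waits 25, runs 25→29
#114: waits 29, runs 29→37
Sum = 0+6+13+25+29 = 73.
SPT 56, FIFO 66, LPT 92, EDD 73 → minimum 56.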